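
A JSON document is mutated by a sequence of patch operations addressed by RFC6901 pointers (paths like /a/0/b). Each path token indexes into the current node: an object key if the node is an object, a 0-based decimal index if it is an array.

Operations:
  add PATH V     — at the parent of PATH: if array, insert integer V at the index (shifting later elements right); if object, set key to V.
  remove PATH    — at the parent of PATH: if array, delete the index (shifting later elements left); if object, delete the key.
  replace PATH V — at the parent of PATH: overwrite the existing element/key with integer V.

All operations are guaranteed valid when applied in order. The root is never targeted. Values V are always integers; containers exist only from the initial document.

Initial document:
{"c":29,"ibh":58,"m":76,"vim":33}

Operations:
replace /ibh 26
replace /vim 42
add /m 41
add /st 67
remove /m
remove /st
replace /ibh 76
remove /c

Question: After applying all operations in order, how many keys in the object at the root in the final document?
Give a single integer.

After op 1 (replace /ibh 26): {"c":29,"ibh":26,"m":76,"vim":33}
After op 2 (replace /vim 42): {"c":29,"ibh":26,"m":76,"vim":42}
After op 3 (add /m 41): {"c":29,"ibh":26,"m":41,"vim":42}
After op 4 (add /st 67): {"c":29,"ibh":26,"m":41,"st":67,"vim":42}
After op 5 (remove /m): {"c":29,"ibh":26,"st":67,"vim":42}
After op 6 (remove /st): {"c":29,"ibh":26,"vim":42}
After op 7 (replace /ibh 76): {"c":29,"ibh":76,"vim":42}
After op 8 (remove /c): {"ibh":76,"vim":42}
Size at the root: 2

Answer: 2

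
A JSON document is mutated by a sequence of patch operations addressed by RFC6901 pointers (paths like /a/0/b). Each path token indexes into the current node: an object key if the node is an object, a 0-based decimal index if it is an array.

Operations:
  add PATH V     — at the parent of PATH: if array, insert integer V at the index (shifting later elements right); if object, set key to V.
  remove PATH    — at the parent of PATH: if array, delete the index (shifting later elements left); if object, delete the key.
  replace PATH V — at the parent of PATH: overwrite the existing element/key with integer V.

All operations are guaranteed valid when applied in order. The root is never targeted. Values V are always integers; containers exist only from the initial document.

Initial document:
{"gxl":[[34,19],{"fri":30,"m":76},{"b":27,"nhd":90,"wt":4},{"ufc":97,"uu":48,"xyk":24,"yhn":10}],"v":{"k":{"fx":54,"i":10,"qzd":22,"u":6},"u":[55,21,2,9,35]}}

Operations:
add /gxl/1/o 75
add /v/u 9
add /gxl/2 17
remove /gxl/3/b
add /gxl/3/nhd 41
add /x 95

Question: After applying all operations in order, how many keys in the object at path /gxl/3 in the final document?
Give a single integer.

After op 1 (add /gxl/1/o 75): {"gxl":[[34,19],{"fri":30,"m":76,"o":75},{"b":27,"nhd":90,"wt":4},{"ufc":97,"uu":48,"xyk":24,"yhn":10}],"v":{"k":{"fx":54,"i":10,"qzd":22,"u":6},"u":[55,21,2,9,35]}}
After op 2 (add /v/u 9): {"gxl":[[34,19],{"fri":30,"m":76,"o":75},{"b":27,"nhd":90,"wt":4},{"ufc":97,"uu":48,"xyk":24,"yhn":10}],"v":{"k":{"fx":54,"i":10,"qzd":22,"u":6},"u":9}}
After op 3 (add /gxl/2 17): {"gxl":[[34,19],{"fri":30,"m":76,"o":75},17,{"b":27,"nhd":90,"wt":4},{"ufc":97,"uu":48,"xyk":24,"yhn":10}],"v":{"k":{"fx":54,"i":10,"qzd":22,"u":6},"u":9}}
After op 4 (remove /gxl/3/b): {"gxl":[[34,19],{"fri":30,"m":76,"o":75},17,{"nhd":90,"wt":4},{"ufc":97,"uu":48,"xyk":24,"yhn":10}],"v":{"k":{"fx":54,"i":10,"qzd":22,"u":6},"u":9}}
After op 5 (add /gxl/3/nhd 41): {"gxl":[[34,19],{"fri":30,"m":76,"o":75},17,{"nhd":41,"wt":4},{"ufc":97,"uu":48,"xyk":24,"yhn":10}],"v":{"k":{"fx":54,"i":10,"qzd":22,"u":6},"u":9}}
After op 6 (add /x 95): {"gxl":[[34,19],{"fri":30,"m":76,"o":75},17,{"nhd":41,"wt":4},{"ufc":97,"uu":48,"xyk":24,"yhn":10}],"v":{"k":{"fx":54,"i":10,"qzd":22,"u":6},"u":9},"x":95}
Size at path /gxl/3: 2

Answer: 2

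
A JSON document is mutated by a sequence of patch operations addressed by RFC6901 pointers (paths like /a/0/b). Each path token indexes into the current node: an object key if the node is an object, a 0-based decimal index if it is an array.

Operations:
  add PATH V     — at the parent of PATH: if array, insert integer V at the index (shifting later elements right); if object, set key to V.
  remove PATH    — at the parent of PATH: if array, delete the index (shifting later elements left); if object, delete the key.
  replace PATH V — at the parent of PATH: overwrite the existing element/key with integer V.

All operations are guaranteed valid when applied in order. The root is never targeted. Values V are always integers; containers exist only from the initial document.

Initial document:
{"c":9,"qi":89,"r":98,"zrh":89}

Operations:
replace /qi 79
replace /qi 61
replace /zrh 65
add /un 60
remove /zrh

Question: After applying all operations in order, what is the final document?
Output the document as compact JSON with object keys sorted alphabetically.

Answer: {"c":9,"qi":61,"r":98,"un":60}

Derivation:
After op 1 (replace /qi 79): {"c":9,"qi":79,"r":98,"zrh":89}
After op 2 (replace /qi 61): {"c":9,"qi":61,"r":98,"zrh":89}
After op 3 (replace /zrh 65): {"c":9,"qi":61,"r":98,"zrh":65}
After op 4 (add /un 60): {"c":9,"qi":61,"r":98,"un":60,"zrh":65}
After op 5 (remove /zrh): {"c":9,"qi":61,"r":98,"un":60}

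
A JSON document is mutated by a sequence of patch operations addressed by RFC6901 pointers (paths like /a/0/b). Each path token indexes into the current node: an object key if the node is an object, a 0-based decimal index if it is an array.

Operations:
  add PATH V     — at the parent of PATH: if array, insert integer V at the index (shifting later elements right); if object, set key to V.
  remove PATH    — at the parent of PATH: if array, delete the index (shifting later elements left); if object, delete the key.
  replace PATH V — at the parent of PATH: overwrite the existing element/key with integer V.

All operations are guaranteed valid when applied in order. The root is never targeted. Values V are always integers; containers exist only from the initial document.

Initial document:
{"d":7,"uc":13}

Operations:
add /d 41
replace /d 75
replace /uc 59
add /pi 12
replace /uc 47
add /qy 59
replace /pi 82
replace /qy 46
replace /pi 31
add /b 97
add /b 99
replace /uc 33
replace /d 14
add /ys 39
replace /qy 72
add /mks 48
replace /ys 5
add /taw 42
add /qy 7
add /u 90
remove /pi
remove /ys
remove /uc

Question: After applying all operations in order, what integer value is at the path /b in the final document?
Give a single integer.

Answer: 99

Derivation:
After op 1 (add /d 41): {"d":41,"uc":13}
After op 2 (replace /d 75): {"d":75,"uc":13}
After op 3 (replace /uc 59): {"d":75,"uc":59}
After op 4 (add /pi 12): {"d":75,"pi":12,"uc":59}
After op 5 (replace /uc 47): {"d":75,"pi":12,"uc":47}
After op 6 (add /qy 59): {"d":75,"pi":12,"qy":59,"uc":47}
After op 7 (replace /pi 82): {"d":75,"pi":82,"qy":59,"uc":47}
After op 8 (replace /qy 46): {"d":75,"pi":82,"qy":46,"uc":47}
After op 9 (replace /pi 31): {"d":75,"pi":31,"qy":46,"uc":47}
After op 10 (add /b 97): {"b":97,"d":75,"pi":31,"qy":46,"uc":47}
After op 11 (add /b 99): {"b":99,"d":75,"pi":31,"qy":46,"uc":47}
After op 12 (replace /uc 33): {"b":99,"d":75,"pi":31,"qy":46,"uc":33}
After op 13 (replace /d 14): {"b":99,"d":14,"pi":31,"qy":46,"uc":33}
After op 14 (add /ys 39): {"b":99,"d":14,"pi":31,"qy":46,"uc":33,"ys":39}
After op 15 (replace /qy 72): {"b":99,"d":14,"pi":31,"qy":72,"uc":33,"ys":39}
After op 16 (add /mks 48): {"b":99,"d":14,"mks":48,"pi":31,"qy":72,"uc":33,"ys":39}
After op 17 (replace /ys 5): {"b":99,"d":14,"mks":48,"pi":31,"qy":72,"uc":33,"ys":5}
After op 18 (add /taw 42): {"b":99,"d":14,"mks":48,"pi":31,"qy":72,"taw":42,"uc":33,"ys":5}
After op 19 (add /qy 7): {"b":99,"d":14,"mks":48,"pi":31,"qy":7,"taw":42,"uc":33,"ys":5}
After op 20 (add /u 90): {"b":99,"d":14,"mks":48,"pi":31,"qy":7,"taw":42,"u":90,"uc":33,"ys":5}
After op 21 (remove /pi): {"b":99,"d":14,"mks":48,"qy":7,"taw":42,"u":90,"uc":33,"ys":5}
After op 22 (remove /ys): {"b":99,"d":14,"mks":48,"qy":7,"taw":42,"u":90,"uc":33}
After op 23 (remove /uc): {"b":99,"d":14,"mks":48,"qy":7,"taw":42,"u":90}
Value at /b: 99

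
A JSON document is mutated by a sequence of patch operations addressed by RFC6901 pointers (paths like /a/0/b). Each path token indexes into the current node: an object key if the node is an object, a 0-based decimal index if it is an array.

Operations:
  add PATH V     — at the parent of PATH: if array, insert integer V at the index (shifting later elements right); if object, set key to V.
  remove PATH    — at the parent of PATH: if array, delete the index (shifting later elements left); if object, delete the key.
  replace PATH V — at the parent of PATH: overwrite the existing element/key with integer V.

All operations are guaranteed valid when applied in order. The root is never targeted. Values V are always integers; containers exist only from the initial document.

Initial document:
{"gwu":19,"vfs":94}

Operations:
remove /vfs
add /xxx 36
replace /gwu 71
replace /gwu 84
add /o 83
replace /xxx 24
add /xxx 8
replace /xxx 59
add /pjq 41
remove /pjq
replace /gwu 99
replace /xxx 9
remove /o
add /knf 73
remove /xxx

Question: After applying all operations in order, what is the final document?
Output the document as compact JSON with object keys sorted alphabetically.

Answer: {"gwu":99,"knf":73}

Derivation:
After op 1 (remove /vfs): {"gwu":19}
After op 2 (add /xxx 36): {"gwu":19,"xxx":36}
After op 3 (replace /gwu 71): {"gwu":71,"xxx":36}
After op 4 (replace /gwu 84): {"gwu":84,"xxx":36}
After op 5 (add /o 83): {"gwu":84,"o":83,"xxx":36}
After op 6 (replace /xxx 24): {"gwu":84,"o":83,"xxx":24}
After op 7 (add /xxx 8): {"gwu":84,"o":83,"xxx":8}
After op 8 (replace /xxx 59): {"gwu":84,"o":83,"xxx":59}
After op 9 (add /pjq 41): {"gwu":84,"o":83,"pjq":41,"xxx":59}
After op 10 (remove /pjq): {"gwu":84,"o":83,"xxx":59}
After op 11 (replace /gwu 99): {"gwu":99,"o":83,"xxx":59}
After op 12 (replace /xxx 9): {"gwu":99,"o":83,"xxx":9}
After op 13 (remove /o): {"gwu":99,"xxx":9}
After op 14 (add /knf 73): {"gwu":99,"knf":73,"xxx":9}
After op 15 (remove /xxx): {"gwu":99,"knf":73}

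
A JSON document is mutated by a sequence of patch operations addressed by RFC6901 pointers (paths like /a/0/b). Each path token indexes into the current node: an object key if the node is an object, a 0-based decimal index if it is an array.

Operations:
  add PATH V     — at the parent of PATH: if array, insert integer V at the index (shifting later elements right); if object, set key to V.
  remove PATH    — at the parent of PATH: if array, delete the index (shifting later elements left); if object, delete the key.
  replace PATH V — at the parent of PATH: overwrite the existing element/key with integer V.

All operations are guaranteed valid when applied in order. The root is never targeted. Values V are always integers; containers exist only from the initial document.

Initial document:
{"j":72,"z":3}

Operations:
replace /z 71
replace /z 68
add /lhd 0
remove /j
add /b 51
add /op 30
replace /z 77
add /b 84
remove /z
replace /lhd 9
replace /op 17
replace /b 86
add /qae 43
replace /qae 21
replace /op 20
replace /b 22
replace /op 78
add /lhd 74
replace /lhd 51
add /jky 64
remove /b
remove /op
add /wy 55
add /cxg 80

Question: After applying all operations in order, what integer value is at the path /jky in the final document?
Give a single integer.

After op 1 (replace /z 71): {"j":72,"z":71}
After op 2 (replace /z 68): {"j":72,"z":68}
After op 3 (add /lhd 0): {"j":72,"lhd":0,"z":68}
After op 4 (remove /j): {"lhd":0,"z":68}
After op 5 (add /b 51): {"b":51,"lhd":0,"z":68}
After op 6 (add /op 30): {"b":51,"lhd":0,"op":30,"z":68}
After op 7 (replace /z 77): {"b":51,"lhd":0,"op":30,"z":77}
After op 8 (add /b 84): {"b":84,"lhd":0,"op":30,"z":77}
After op 9 (remove /z): {"b":84,"lhd":0,"op":30}
After op 10 (replace /lhd 9): {"b":84,"lhd":9,"op":30}
After op 11 (replace /op 17): {"b":84,"lhd":9,"op":17}
After op 12 (replace /b 86): {"b":86,"lhd":9,"op":17}
After op 13 (add /qae 43): {"b":86,"lhd":9,"op":17,"qae":43}
After op 14 (replace /qae 21): {"b":86,"lhd":9,"op":17,"qae":21}
After op 15 (replace /op 20): {"b":86,"lhd":9,"op":20,"qae":21}
After op 16 (replace /b 22): {"b":22,"lhd":9,"op":20,"qae":21}
After op 17 (replace /op 78): {"b":22,"lhd":9,"op":78,"qae":21}
After op 18 (add /lhd 74): {"b":22,"lhd":74,"op":78,"qae":21}
After op 19 (replace /lhd 51): {"b":22,"lhd":51,"op":78,"qae":21}
After op 20 (add /jky 64): {"b":22,"jky":64,"lhd":51,"op":78,"qae":21}
After op 21 (remove /b): {"jky":64,"lhd":51,"op":78,"qae":21}
After op 22 (remove /op): {"jky":64,"lhd":51,"qae":21}
After op 23 (add /wy 55): {"jky":64,"lhd":51,"qae":21,"wy":55}
After op 24 (add /cxg 80): {"cxg":80,"jky":64,"lhd":51,"qae":21,"wy":55}
Value at /jky: 64

Answer: 64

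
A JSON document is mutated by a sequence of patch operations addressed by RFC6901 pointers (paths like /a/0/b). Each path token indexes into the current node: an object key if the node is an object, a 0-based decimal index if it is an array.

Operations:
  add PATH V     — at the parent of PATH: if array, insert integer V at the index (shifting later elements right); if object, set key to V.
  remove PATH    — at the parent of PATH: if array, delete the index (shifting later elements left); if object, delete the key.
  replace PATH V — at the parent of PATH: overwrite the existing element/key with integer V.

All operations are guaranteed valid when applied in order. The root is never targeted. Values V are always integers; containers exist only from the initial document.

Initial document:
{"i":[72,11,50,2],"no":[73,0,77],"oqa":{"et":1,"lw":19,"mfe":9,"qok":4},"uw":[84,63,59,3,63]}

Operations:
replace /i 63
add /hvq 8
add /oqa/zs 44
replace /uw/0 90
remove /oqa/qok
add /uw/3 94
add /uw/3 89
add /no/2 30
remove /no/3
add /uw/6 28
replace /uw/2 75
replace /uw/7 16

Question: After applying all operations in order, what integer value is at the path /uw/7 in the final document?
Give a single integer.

After op 1 (replace /i 63): {"i":63,"no":[73,0,77],"oqa":{"et":1,"lw":19,"mfe":9,"qok":4},"uw":[84,63,59,3,63]}
After op 2 (add /hvq 8): {"hvq":8,"i":63,"no":[73,0,77],"oqa":{"et":1,"lw":19,"mfe":9,"qok":4},"uw":[84,63,59,3,63]}
After op 3 (add /oqa/zs 44): {"hvq":8,"i":63,"no":[73,0,77],"oqa":{"et":1,"lw":19,"mfe":9,"qok":4,"zs":44},"uw":[84,63,59,3,63]}
After op 4 (replace /uw/0 90): {"hvq":8,"i":63,"no":[73,0,77],"oqa":{"et":1,"lw":19,"mfe":9,"qok":4,"zs":44},"uw":[90,63,59,3,63]}
After op 5 (remove /oqa/qok): {"hvq":8,"i":63,"no":[73,0,77],"oqa":{"et":1,"lw":19,"mfe":9,"zs":44},"uw":[90,63,59,3,63]}
After op 6 (add /uw/3 94): {"hvq":8,"i":63,"no":[73,0,77],"oqa":{"et":1,"lw":19,"mfe":9,"zs":44},"uw":[90,63,59,94,3,63]}
After op 7 (add /uw/3 89): {"hvq":8,"i":63,"no":[73,0,77],"oqa":{"et":1,"lw":19,"mfe":9,"zs":44},"uw":[90,63,59,89,94,3,63]}
After op 8 (add /no/2 30): {"hvq":8,"i":63,"no":[73,0,30,77],"oqa":{"et":1,"lw":19,"mfe":9,"zs":44},"uw":[90,63,59,89,94,3,63]}
After op 9 (remove /no/3): {"hvq":8,"i":63,"no":[73,0,30],"oqa":{"et":1,"lw":19,"mfe":9,"zs":44},"uw":[90,63,59,89,94,3,63]}
After op 10 (add /uw/6 28): {"hvq":8,"i":63,"no":[73,0,30],"oqa":{"et":1,"lw":19,"mfe":9,"zs":44},"uw":[90,63,59,89,94,3,28,63]}
After op 11 (replace /uw/2 75): {"hvq":8,"i":63,"no":[73,0,30],"oqa":{"et":1,"lw":19,"mfe":9,"zs":44},"uw":[90,63,75,89,94,3,28,63]}
After op 12 (replace /uw/7 16): {"hvq":8,"i":63,"no":[73,0,30],"oqa":{"et":1,"lw":19,"mfe":9,"zs":44},"uw":[90,63,75,89,94,3,28,16]}
Value at /uw/7: 16

Answer: 16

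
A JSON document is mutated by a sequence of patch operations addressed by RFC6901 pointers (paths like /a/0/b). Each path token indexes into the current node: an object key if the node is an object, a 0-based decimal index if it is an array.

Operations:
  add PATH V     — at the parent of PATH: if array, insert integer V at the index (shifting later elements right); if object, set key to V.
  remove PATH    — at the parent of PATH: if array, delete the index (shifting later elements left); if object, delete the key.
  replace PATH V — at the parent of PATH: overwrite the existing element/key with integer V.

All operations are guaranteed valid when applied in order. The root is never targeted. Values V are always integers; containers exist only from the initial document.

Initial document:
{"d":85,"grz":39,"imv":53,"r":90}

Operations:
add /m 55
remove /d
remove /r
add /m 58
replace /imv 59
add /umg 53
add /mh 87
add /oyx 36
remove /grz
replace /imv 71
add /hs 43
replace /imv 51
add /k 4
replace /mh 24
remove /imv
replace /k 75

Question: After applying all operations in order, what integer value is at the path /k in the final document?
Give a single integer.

After op 1 (add /m 55): {"d":85,"grz":39,"imv":53,"m":55,"r":90}
After op 2 (remove /d): {"grz":39,"imv":53,"m":55,"r":90}
After op 3 (remove /r): {"grz":39,"imv":53,"m":55}
After op 4 (add /m 58): {"grz":39,"imv":53,"m":58}
After op 5 (replace /imv 59): {"grz":39,"imv":59,"m":58}
After op 6 (add /umg 53): {"grz":39,"imv":59,"m":58,"umg":53}
After op 7 (add /mh 87): {"grz":39,"imv":59,"m":58,"mh":87,"umg":53}
After op 8 (add /oyx 36): {"grz":39,"imv":59,"m":58,"mh":87,"oyx":36,"umg":53}
After op 9 (remove /grz): {"imv":59,"m":58,"mh":87,"oyx":36,"umg":53}
After op 10 (replace /imv 71): {"imv":71,"m":58,"mh":87,"oyx":36,"umg":53}
After op 11 (add /hs 43): {"hs":43,"imv":71,"m":58,"mh":87,"oyx":36,"umg":53}
After op 12 (replace /imv 51): {"hs":43,"imv":51,"m":58,"mh":87,"oyx":36,"umg":53}
After op 13 (add /k 4): {"hs":43,"imv":51,"k":4,"m":58,"mh":87,"oyx":36,"umg":53}
After op 14 (replace /mh 24): {"hs":43,"imv":51,"k":4,"m":58,"mh":24,"oyx":36,"umg":53}
After op 15 (remove /imv): {"hs":43,"k":4,"m":58,"mh":24,"oyx":36,"umg":53}
After op 16 (replace /k 75): {"hs":43,"k":75,"m":58,"mh":24,"oyx":36,"umg":53}
Value at /k: 75

Answer: 75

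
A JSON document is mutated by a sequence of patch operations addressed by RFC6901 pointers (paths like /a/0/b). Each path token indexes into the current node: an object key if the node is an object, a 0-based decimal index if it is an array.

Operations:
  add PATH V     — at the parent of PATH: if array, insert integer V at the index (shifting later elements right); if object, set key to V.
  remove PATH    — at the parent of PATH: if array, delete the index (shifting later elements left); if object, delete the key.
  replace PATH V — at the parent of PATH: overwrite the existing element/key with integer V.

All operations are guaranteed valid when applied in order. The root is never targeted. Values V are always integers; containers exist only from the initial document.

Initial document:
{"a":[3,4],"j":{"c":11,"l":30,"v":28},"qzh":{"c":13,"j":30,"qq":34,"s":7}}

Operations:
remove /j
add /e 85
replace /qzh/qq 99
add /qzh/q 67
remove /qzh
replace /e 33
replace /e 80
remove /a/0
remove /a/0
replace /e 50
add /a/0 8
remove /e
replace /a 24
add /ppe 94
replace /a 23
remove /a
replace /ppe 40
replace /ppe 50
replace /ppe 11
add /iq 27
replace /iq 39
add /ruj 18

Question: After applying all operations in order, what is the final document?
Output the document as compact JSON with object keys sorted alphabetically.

After op 1 (remove /j): {"a":[3,4],"qzh":{"c":13,"j":30,"qq":34,"s":7}}
After op 2 (add /e 85): {"a":[3,4],"e":85,"qzh":{"c":13,"j":30,"qq":34,"s":7}}
After op 3 (replace /qzh/qq 99): {"a":[3,4],"e":85,"qzh":{"c":13,"j":30,"qq":99,"s":7}}
After op 4 (add /qzh/q 67): {"a":[3,4],"e":85,"qzh":{"c":13,"j":30,"q":67,"qq":99,"s":7}}
After op 5 (remove /qzh): {"a":[3,4],"e":85}
After op 6 (replace /e 33): {"a":[3,4],"e":33}
After op 7 (replace /e 80): {"a":[3,4],"e":80}
After op 8 (remove /a/0): {"a":[4],"e":80}
After op 9 (remove /a/0): {"a":[],"e":80}
After op 10 (replace /e 50): {"a":[],"e":50}
After op 11 (add /a/0 8): {"a":[8],"e":50}
After op 12 (remove /e): {"a":[8]}
After op 13 (replace /a 24): {"a":24}
After op 14 (add /ppe 94): {"a":24,"ppe":94}
After op 15 (replace /a 23): {"a":23,"ppe":94}
After op 16 (remove /a): {"ppe":94}
After op 17 (replace /ppe 40): {"ppe":40}
After op 18 (replace /ppe 50): {"ppe":50}
After op 19 (replace /ppe 11): {"ppe":11}
After op 20 (add /iq 27): {"iq":27,"ppe":11}
After op 21 (replace /iq 39): {"iq":39,"ppe":11}
After op 22 (add /ruj 18): {"iq":39,"ppe":11,"ruj":18}

Answer: {"iq":39,"ppe":11,"ruj":18}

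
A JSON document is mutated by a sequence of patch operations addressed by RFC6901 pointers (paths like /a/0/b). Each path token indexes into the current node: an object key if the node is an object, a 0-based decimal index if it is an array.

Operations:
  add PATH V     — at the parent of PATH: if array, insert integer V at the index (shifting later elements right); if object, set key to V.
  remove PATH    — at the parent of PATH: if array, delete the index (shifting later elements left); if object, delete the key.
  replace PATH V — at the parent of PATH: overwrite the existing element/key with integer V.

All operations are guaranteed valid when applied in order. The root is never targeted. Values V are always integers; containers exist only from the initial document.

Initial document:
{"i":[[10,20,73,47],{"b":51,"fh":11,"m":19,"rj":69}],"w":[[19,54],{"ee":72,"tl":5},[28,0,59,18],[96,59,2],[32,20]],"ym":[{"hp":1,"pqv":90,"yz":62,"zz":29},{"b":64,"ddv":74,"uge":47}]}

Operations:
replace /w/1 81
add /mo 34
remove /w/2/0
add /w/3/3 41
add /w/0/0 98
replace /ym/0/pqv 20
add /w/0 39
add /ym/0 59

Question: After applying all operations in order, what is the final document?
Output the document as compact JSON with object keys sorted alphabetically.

Answer: {"i":[[10,20,73,47],{"b":51,"fh":11,"m":19,"rj":69}],"mo":34,"w":[39,[98,19,54],81,[0,59,18],[96,59,2,41],[32,20]],"ym":[59,{"hp":1,"pqv":20,"yz":62,"zz":29},{"b":64,"ddv":74,"uge":47}]}

Derivation:
After op 1 (replace /w/1 81): {"i":[[10,20,73,47],{"b":51,"fh":11,"m":19,"rj":69}],"w":[[19,54],81,[28,0,59,18],[96,59,2],[32,20]],"ym":[{"hp":1,"pqv":90,"yz":62,"zz":29},{"b":64,"ddv":74,"uge":47}]}
After op 2 (add /mo 34): {"i":[[10,20,73,47],{"b":51,"fh":11,"m":19,"rj":69}],"mo":34,"w":[[19,54],81,[28,0,59,18],[96,59,2],[32,20]],"ym":[{"hp":1,"pqv":90,"yz":62,"zz":29},{"b":64,"ddv":74,"uge":47}]}
After op 3 (remove /w/2/0): {"i":[[10,20,73,47],{"b":51,"fh":11,"m":19,"rj":69}],"mo":34,"w":[[19,54],81,[0,59,18],[96,59,2],[32,20]],"ym":[{"hp":1,"pqv":90,"yz":62,"zz":29},{"b":64,"ddv":74,"uge":47}]}
After op 4 (add /w/3/3 41): {"i":[[10,20,73,47],{"b":51,"fh":11,"m":19,"rj":69}],"mo":34,"w":[[19,54],81,[0,59,18],[96,59,2,41],[32,20]],"ym":[{"hp":1,"pqv":90,"yz":62,"zz":29},{"b":64,"ddv":74,"uge":47}]}
After op 5 (add /w/0/0 98): {"i":[[10,20,73,47],{"b":51,"fh":11,"m":19,"rj":69}],"mo":34,"w":[[98,19,54],81,[0,59,18],[96,59,2,41],[32,20]],"ym":[{"hp":1,"pqv":90,"yz":62,"zz":29},{"b":64,"ddv":74,"uge":47}]}
After op 6 (replace /ym/0/pqv 20): {"i":[[10,20,73,47],{"b":51,"fh":11,"m":19,"rj":69}],"mo":34,"w":[[98,19,54],81,[0,59,18],[96,59,2,41],[32,20]],"ym":[{"hp":1,"pqv":20,"yz":62,"zz":29},{"b":64,"ddv":74,"uge":47}]}
After op 7 (add /w/0 39): {"i":[[10,20,73,47],{"b":51,"fh":11,"m":19,"rj":69}],"mo":34,"w":[39,[98,19,54],81,[0,59,18],[96,59,2,41],[32,20]],"ym":[{"hp":1,"pqv":20,"yz":62,"zz":29},{"b":64,"ddv":74,"uge":47}]}
After op 8 (add /ym/0 59): {"i":[[10,20,73,47],{"b":51,"fh":11,"m":19,"rj":69}],"mo":34,"w":[39,[98,19,54],81,[0,59,18],[96,59,2,41],[32,20]],"ym":[59,{"hp":1,"pqv":20,"yz":62,"zz":29},{"b":64,"ddv":74,"uge":47}]}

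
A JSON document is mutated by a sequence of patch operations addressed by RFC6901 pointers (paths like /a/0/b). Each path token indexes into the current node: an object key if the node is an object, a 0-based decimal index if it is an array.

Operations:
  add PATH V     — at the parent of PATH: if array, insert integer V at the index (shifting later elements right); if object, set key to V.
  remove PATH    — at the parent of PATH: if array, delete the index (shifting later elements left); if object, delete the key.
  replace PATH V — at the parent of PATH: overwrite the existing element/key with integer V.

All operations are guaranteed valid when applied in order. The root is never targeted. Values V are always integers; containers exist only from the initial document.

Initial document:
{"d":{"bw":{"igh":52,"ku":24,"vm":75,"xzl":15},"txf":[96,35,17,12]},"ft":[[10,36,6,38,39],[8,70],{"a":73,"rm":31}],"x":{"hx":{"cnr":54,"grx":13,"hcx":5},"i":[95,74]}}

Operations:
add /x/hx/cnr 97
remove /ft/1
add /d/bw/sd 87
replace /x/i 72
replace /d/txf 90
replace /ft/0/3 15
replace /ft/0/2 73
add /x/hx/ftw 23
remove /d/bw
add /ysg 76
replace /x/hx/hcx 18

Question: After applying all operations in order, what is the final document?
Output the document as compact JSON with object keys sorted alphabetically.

Answer: {"d":{"txf":90},"ft":[[10,36,73,15,39],{"a":73,"rm":31}],"x":{"hx":{"cnr":97,"ftw":23,"grx":13,"hcx":18},"i":72},"ysg":76}

Derivation:
After op 1 (add /x/hx/cnr 97): {"d":{"bw":{"igh":52,"ku":24,"vm":75,"xzl":15},"txf":[96,35,17,12]},"ft":[[10,36,6,38,39],[8,70],{"a":73,"rm":31}],"x":{"hx":{"cnr":97,"grx":13,"hcx":5},"i":[95,74]}}
After op 2 (remove /ft/1): {"d":{"bw":{"igh":52,"ku":24,"vm":75,"xzl":15},"txf":[96,35,17,12]},"ft":[[10,36,6,38,39],{"a":73,"rm":31}],"x":{"hx":{"cnr":97,"grx":13,"hcx":5},"i":[95,74]}}
After op 3 (add /d/bw/sd 87): {"d":{"bw":{"igh":52,"ku":24,"sd":87,"vm":75,"xzl":15},"txf":[96,35,17,12]},"ft":[[10,36,6,38,39],{"a":73,"rm":31}],"x":{"hx":{"cnr":97,"grx":13,"hcx":5},"i":[95,74]}}
After op 4 (replace /x/i 72): {"d":{"bw":{"igh":52,"ku":24,"sd":87,"vm":75,"xzl":15},"txf":[96,35,17,12]},"ft":[[10,36,6,38,39],{"a":73,"rm":31}],"x":{"hx":{"cnr":97,"grx":13,"hcx":5},"i":72}}
After op 5 (replace /d/txf 90): {"d":{"bw":{"igh":52,"ku":24,"sd":87,"vm":75,"xzl":15},"txf":90},"ft":[[10,36,6,38,39],{"a":73,"rm":31}],"x":{"hx":{"cnr":97,"grx":13,"hcx":5},"i":72}}
After op 6 (replace /ft/0/3 15): {"d":{"bw":{"igh":52,"ku":24,"sd":87,"vm":75,"xzl":15},"txf":90},"ft":[[10,36,6,15,39],{"a":73,"rm":31}],"x":{"hx":{"cnr":97,"grx":13,"hcx":5},"i":72}}
After op 7 (replace /ft/0/2 73): {"d":{"bw":{"igh":52,"ku":24,"sd":87,"vm":75,"xzl":15},"txf":90},"ft":[[10,36,73,15,39],{"a":73,"rm":31}],"x":{"hx":{"cnr":97,"grx":13,"hcx":5},"i":72}}
After op 8 (add /x/hx/ftw 23): {"d":{"bw":{"igh":52,"ku":24,"sd":87,"vm":75,"xzl":15},"txf":90},"ft":[[10,36,73,15,39],{"a":73,"rm":31}],"x":{"hx":{"cnr":97,"ftw":23,"grx":13,"hcx":5},"i":72}}
After op 9 (remove /d/bw): {"d":{"txf":90},"ft":[[10,36,73,15,39],{"a":73,"rm":31}],"x":{"hx":{"cnr":97,"ftw":23,"grx":13,"hcx":5},"i":72}}
After op 10 (add /ysg 76): {"d":{"txf":90},"ft":[[10,36,73,15,39],{"a":73,"rm":31}],"x":{"hx":{"cnr":97,"ftw":23,"grx":13,"hcx":5},"i":72},"ysg":76}
After op 11 (replace /x/hx/hcx 18): {"d":{"txf":90},"ft":[[10,36,73,15,39],{"a":73,"rm":31}],"x":{"hx":{"cnr":97,"ftw":23,"grx":13,"hcx":18},"i":72},"ysg":76}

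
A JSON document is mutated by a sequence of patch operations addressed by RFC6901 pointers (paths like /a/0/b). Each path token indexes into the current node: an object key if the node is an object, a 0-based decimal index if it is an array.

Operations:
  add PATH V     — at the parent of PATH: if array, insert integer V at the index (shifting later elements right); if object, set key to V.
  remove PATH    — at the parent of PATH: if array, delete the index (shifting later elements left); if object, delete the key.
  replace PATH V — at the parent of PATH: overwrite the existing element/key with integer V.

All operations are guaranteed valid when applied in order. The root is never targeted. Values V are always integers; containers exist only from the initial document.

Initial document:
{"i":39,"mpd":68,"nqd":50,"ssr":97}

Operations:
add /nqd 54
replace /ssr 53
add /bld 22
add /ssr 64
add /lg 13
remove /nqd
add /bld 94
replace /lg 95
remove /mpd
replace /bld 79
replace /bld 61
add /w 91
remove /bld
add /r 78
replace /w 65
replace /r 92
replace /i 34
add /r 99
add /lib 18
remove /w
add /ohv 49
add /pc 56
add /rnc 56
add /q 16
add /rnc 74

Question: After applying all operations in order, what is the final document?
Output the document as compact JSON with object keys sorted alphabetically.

After op 1 (add /nqd 54): {"i":39,"mpd":68,"nqd":54,"ssr":97}
After op 2 (replace /ssr 53): {"i":39,"mpd":68,"nqd":54,"ssr":53}
After op 3 (add /bld 22): {"bld":22,"i":39,"mpd":68,"nqd":54,"ssr":53}
After op 4 (add /ssr 64): {"bld":22,"i":39,"mpd":68,"nqd":54,"ssr":64}
After op 5 (add /lg 13): {"bld":22,"i":39,"lg":13,"mpd":68,"nqd":54,"ssr":64}
After op 6 (remove /nqd): {"bld":22,"i":39,"lg":13,"mpd":68,"ssr":64}
After op 7 (add /bld 94): {"bld":94,"i":39,"lg":13,"mpd":68,"ssr":64}
After op 8 (replace /lg 95): {"bld":94,"i":39,"lg":95,"mpd":68,"ssr":64}
After op 9 (remove /mpd): {"bld":94,"i":39,"lg":95,"ssr":64}
After op 10 (replace /bld 79): {"bld":79,"i":39,"lg":95,"ssr":64}
After op 11 (replace /bld 61): {"bld":61,"i":39,"lg":95,"ssr":64}
After op 12 (add /w 91): {"bld":61,"i":39,"lg":95,"ssr":64,"w":91}
After op 13 (remove /bld): {"i":39,"lg":95,"ssr":64,"w":91}
After op 14 (add /r 78): {"i":39,"lg":95,"r":78,"ssr":64,"w":91}
After op 15 (replace /w 65): {"i":39,"lg":95,"r":78,"ssr":64,"w":65}
After op 16 (replace /r 92): {"i":39,"lg":95,"r":92,"ssr":64,"w":65}
After op 17 (replace /i 34): {"i":34,"lg":95,"r":92,"ssr":64,"w":65}
After op 18 (add /r 99): {"i":34,"lg":95,"r":99,"ssr":64,"w":65}
After op 19 (add /lib 18): {"i":34,"lg":95,"lib":18,"r":99,"ssr":64,"w":65}
After op 20 (remove /w): {"i":34,"lg":95,"lib":18,"r":99,"ssr":64}
After op 21 (add /ohv 49): {"i":34,"lg":95,"lib":18,"ohv":49,"r":99,"ssr":64}
After op 22 (add /pc 56): {"i":34,"lg":95,"lib":18,"ohv":49,"pc":56,"r":99,"ssr":64}
After op 23 (add /rnc 56): {"i":34,"lg":95,"lib":18,"ohv":49,"pc":56,"r":99,"rnc":56,"ssr":64}
After op 24 (add /q 16): {"i":34,"lg":95,"lib":18,"ohv":49,"pc":56,"q":16,"r":99,"rnc":56,"ssr":64}
After op 25 (add /rnc 74): {"i":34,"lg":95,"lib":18,"ohv":49,"pc":56,"q":16,"r":99,"rnc":74,"ssr":64}

Answer: {"i":34,"lg":95,"lib":18,"ohv":49,"pc":56,"q":16,"r":99,"rnc":74,"ssr":64}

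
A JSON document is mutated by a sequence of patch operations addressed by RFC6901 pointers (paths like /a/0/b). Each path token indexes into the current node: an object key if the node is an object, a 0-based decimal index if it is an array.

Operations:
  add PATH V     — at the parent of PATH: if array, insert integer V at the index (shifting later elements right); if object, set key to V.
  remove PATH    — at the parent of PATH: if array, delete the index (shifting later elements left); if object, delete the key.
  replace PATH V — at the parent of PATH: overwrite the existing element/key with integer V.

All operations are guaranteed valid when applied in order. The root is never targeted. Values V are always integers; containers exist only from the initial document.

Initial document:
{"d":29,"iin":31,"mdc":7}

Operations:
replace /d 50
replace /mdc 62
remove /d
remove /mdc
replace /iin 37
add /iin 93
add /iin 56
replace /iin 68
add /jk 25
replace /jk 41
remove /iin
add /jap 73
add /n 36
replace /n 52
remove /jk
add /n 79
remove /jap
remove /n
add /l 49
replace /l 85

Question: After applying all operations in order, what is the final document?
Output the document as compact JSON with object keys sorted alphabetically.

Answer: {"l":85}

Derivation:
After op 1 (replace /d 50): {"d":50,"iin":31,"mdc":7}
After op 2 (replace /mdc 62): {"d":50,"iin":31,"mdc":62}
After op 3 (remove /d): {"iin":31,"mdc":62}
After op 4 (remove /mdc): {"iin":31}
After op 5 (replace /iin 37): {"iin":37}
After op 6 (add /iin 93): {"iin":93}
After op 7 (add /iin 56): {"iin":56}
After op 8 (replace /iin 68): {"iin":68}
After op 9 (add /jk 25): {"iin":68,"jk":25}
After op 10 (replace /jk 41): {"iin":68,"jk":41}
After op 11 (remove /iin): {"jk":41}
After op 12 (add /jap 73): {"jap":73,"jk":41}
After op 13 (add /n 36): {"jap":73,"jk":41,"n":36}
After op 14 (replace /n 52): {"jap":73,"jk":41,"n":52}
After op 15 (remove /jk): {"jap":73,"n":52}
After op 16 (add /n 79): {"jap":73,"n":79}
After op 17 (remove /jap): {"n":79}
After op 18 (remove /n): {}
After op 19 (add /l 49): {"l":49}
After op 20 (replace /l 85): {"l":85}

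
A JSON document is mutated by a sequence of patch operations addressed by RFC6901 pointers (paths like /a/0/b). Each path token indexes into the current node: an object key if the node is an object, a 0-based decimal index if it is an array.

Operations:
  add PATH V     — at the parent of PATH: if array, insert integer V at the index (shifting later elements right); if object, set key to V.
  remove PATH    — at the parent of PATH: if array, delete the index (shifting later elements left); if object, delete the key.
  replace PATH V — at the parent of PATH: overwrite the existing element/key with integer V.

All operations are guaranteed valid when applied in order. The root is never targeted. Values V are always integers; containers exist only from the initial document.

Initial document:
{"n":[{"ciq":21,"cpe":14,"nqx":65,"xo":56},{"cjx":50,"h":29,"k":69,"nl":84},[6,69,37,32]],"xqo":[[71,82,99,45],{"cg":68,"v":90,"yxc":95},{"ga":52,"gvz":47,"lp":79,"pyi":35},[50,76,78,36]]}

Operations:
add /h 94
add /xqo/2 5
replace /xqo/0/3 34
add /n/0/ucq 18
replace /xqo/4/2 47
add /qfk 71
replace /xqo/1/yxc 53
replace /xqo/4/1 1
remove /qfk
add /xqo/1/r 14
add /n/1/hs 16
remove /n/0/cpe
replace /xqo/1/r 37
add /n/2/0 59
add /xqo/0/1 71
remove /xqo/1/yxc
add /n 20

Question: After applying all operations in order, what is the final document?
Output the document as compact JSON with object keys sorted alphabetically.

After op 1 (add /h 94): {"h":94,"n":[{"ciq":21,"cpe":14,"nqx":65,"xo":56},{"cjx":50,"h":29,"k":69,"nl":84},[6,69,37,32]],"xqo":[[71,82,99,45],{"cg":68,"v":90,"yxc":95},{"ga":52,"gvz":47,"lp":79,"pyi":35},[50,76,78,36]]}
After op 2 (add /xqo/2 5): {"h":94,"n":[{"ciq":21,"cpe":14,"nqx":65,"xo":56},{"cjx":50,"h":29,"k":69,"nl":84},[6,69,37,32]],"xqo":[[71,82,99,45],{"cg":68,"v":90,"yxc":95},5,{"ga":52,"gvz":47,"lp":79,"pyi":35},[50,76,78,36]]}
After op 3 (replace /xqo/0/3 34): {"h":94,"n":[{"ciq":21,"cpe":14,"nqx":65,"xo":56},{"cjx":50,"h":29,"k":69,"nl":84},[6,69,37,32]],"xqo":[[71,82,99,34],{"cg":68,"v":90,"yxc":95},5,{"ga":52,"gvz":47,"lp":79,"pyi":35},[50,76,78,36]]}
After op 4 (add /n/0/ucq 18): {"h":94,"n":[{"ciq":21,"cpe":14,"nqx":65,"ucq":18,"xo":56},{"cjx":50,"h":29,"k":69,"nl":84},[6,69,37,32]],"xqo":[[71,82,99,34],{"cg":68,"v":90,"yxc":95},5,{"ga":52,"gvz":47,"lp":79,"pyi":35},[50,76,78,36]]}
After op 5 (replace /xqo/4/2 47): {"h":94,"n":[{"ciq":21,"cpe":14,"nqx":65,"ucq":18,"xo":56},{"cjx":50,"h":29,"k":69,"nl":84},[6,69,37,32]],"xqo":[[71,82,99,34],{"cg":68,"v":90,"yxc":95},5,{"ga":52,"gvz":47,"lp":79,"pyi":35},[50,76,47,36]]}
After op 6 (add /qfk 71): {"h":94,"n":[{"ciq":21,"cpe":14,"nqx":65,"ucq":18,"xo":56},{"cjx":50,"h":29,"k":69,"nl":84},[6,69,37,32]],"qfk":71,"xqo":[[71,82,99,34],{"cg":68,"v":90,"yxc":95},5,{"ga":52,"gvz":47,"lp":79,"pyi":35},[50,76,47,36]]}
After op 7 (replace /xqo/1/yxc 53): {"h":94,"n":[{"ciq":21,"cpe":14,"nqx":65,"ucq":18,"xo":56},{"cjx":50,"h":29,"k":69,"nl":84},[6,69,37,32]],"qfk":71,"xqo":[[71,82,99,34],{"cg":68,"v":90,"yxc":53},5,{"ga":52,"gvz":47,"lp":79,"pyi":35},[50,76,47,36]]}
After op 8 (replace /xqo/4/1 1): {"h":94,"n":[{"ciq":21,"cpe":14,"nqx":65,"ucq":18,"xo":56},{"cjx":50,"h":29,"k":69,"nl":84},[6,69,37,32]],"qfk":71,"xqo":[[71,82,99,34],{"cg":68,"v":90,"yxc":53},5,{"ga":52,"gvz":47,"lp":79,"pyi":35},[50,1,47,36]]}
After op 9 (remove /qfk): {"h":94,"n":[{"ciq":21,"cpe":14,"nqx":65,"ucq":18,"xo":56},{"cjx":50,"h":29,"k":69,"nl":84},[6,69,37,32]],"xqo":[[71,82,99,34],{"cg":68,"v":90,"yxc":53},5,{"ga":52,"gvz":47,"lp":79,"pyi":35},[50,1,47,36]]}
After op 10 (add /xqo/1/r 14): {"h":94,"n":[{"ciq":21,"cpe":14,"nqx":65,"ucq":18,"xo":56},{"cjx":50,"h":29,"k":69,"nl":84},[6,69,37,32]],"xqo":[[71,82,99,34],{"cg":68,"r":14,"v":90,"yxc":53},5,{"ga":52,"gvz":47,"lp":79,"pyi":35},[50,1,47,36]]}
After op 11 (add /n/1/hs 16): {"h":94,"n":[{"ciq":21,"cpe":14,"nqx":65,"ucq":18,"xo":56},{"cjx":50,"h":29,"hs":16,"k":69,"nl":84},[6,69,37,32]],"xqo":[[71,82,99,34],{"cg":68,"r":14,"v":90,"yxc":53},5,{"ga":52,"gvz":47,"lp":79,"pyi":35},[50,1,47,36]]}
After op 12 (remove /n/0/cpe): {"h":94,"n":[{"ciq":21,"nqx":65,"ucq":18,"xo":56},{"cjx":50,"h":29,"hs":16,"k":69,"nl":84},[6,69,37,32]],"xqo":[[71,82,99,34],{"cg":68,"r":14,"v":90,"yxc":53},5,{"ga":52,"gvz":47,"lp":79,"pyi":35},[50,1,47,36]]}
After op 13 (replace /xqo/1/r 37): {"h":94,"n":[{"ciq":21,"nqx":65,"ucq":18,"xo":56},{"cjx":50,"h":29,"hs":16,"k":69,"nl":84},[6,69,37,32]],"xqo":[[71,82,99,34],{"cg":68,"r":37,"v":90,"yxc":53},5,{"ga":52,"gvz":47,"lp":79,"pyi":35},[50,1,47,36]]}
After op 14 (add /n/2/0 59): {"h":94,"n":[{"ciq":21,"nqx":65,"ucq":18,"xo":56},{"cjx":50,"h":29,"hs":16,"k":69,"nl":84},[59,6,69,37,32]],"xqo":[[71,82,99,34],{"cg":68,"r":37,"v":90,"yxc":53},5,{"ga":52,"gvz":47,"lp":79,"pyi":35},[50,1,47,36]]}
After op 15 (add /xqo/0/1 71): {"h":94,"n":[{"ciq":21,"nqx":65,"ucq":18,"xo":56},{"cjx":50,"h":29,"hs":16,"k":69,"nl":84},[59,6,69,37,32]],"xqo":[[71,71,82,99,34],{"cg":68,"r":37,"v":90,"yxc":53},5,{"ga":52,"gvz":47,"lp":79,"pyi":35},[50,1,47,36]]}
After op 16 (remove /xqo/1/yxc): {"h":94,"n":[{"ciq":21,"nqx":65,"ucq":18,"xo":56},{"cjx":50,"h":29,"hs":16,"k":69,"nl":84},[59,6,69,37,32]],"xqo":[[71,71,82,99,34],{"cg":68,"r":37,"v":90},5,{"ga":52,"gvz":47,"lp":79,"pyi":35},[50,1,47,36]]}
After op 17 (add /n 20): {"h":94,"n":20,"xqo":[[71,71,82,99,34],{"cg":68,"r":37,"v":90},5,{"ga":52,"gvz":47,"lp":79,"pyi":35},[50,1,47,36]]}

Answer: {"h":94,"n":20,"xqo":[[71,71,82,99,34],{"cg":68,"r":37,"v":90},5,{"ga":52,"gvz":47,"lp":79,"pyi":35},[50,1,47,36]]}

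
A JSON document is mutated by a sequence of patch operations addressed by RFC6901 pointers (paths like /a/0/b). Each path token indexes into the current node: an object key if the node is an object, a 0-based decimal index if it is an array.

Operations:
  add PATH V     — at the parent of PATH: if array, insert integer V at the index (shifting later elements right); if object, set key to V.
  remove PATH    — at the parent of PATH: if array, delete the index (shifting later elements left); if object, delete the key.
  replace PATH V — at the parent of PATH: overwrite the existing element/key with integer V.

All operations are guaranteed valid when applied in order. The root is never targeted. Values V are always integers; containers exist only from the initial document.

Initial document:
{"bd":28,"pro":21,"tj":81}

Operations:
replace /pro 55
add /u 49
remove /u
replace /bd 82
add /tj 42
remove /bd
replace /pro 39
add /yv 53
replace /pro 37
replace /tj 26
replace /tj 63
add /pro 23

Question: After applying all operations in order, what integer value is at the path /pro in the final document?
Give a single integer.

After op 1 (replace /pro 55): {"bd":28,"pro":55,"tj":81}
After op 2 (add /u 49): {"bd":28,"pro":55,"tj":81,"u":49}
After op 3 (remove /u): {"bd":28,"pro":55,"tj":81}
After op 4 (replace /bd 82): {"bd":82,"pro":55,"tj":81}
After op 5 (add /tj 42): {"bd":82,"pro":55,"tj":42}
After op 6 (remove /bd): {"pro":55,"tj":42}
After op 7 (replace /pro 39): {"pro":39,"tj":42}
After op 8 (add /yv 53): {"pro":39,"tj":42,"yv":53}
After op 9 (replace /pro 37): {"pro":37,"tj":42,"yv":53}
After op 10 (replace /tj 26): {"pro":37,"tj":26,"yv":53}
After op 11 (replace /tj 63): {"pro":37,"tj":63,"yv":53}
After op 12 (add /pro 23): {"pro":23,"tj":63,"yv":53}
Value at /pro: 23

Answer: 23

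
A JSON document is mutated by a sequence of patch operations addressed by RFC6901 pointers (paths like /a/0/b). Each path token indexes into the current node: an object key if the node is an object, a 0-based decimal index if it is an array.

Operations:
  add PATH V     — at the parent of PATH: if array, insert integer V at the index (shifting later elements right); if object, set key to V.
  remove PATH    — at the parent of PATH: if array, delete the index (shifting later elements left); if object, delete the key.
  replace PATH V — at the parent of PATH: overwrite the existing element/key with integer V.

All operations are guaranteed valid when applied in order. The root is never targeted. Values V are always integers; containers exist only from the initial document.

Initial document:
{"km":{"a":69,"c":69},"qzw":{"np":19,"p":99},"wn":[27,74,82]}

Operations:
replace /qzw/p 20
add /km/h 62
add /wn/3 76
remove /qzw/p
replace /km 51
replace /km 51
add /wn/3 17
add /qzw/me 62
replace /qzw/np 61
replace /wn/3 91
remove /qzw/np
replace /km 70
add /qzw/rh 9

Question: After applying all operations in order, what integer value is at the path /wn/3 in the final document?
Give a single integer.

After op 1 (replace /qzw/p 20): {"km":{"a":69,"c":69},"qzw":{"np":19,"p":20},"wn":[27,74,82]}
After op 2 (add /km/h 62): {"km":{"a":69,"c":69,"h":62},"qzw":{"np":19,"p":20},"wn":[27,74,82]}
After op 3 (add /wn/3 76): {"km":{"a":69,"c":69,"h":62},"qzw":{"np":19,"p":20},"wn":[27,74,82,76]}
After op 4 (remove /qzw/p): {"km":{"a":69,"c":69,"h":62},"qzw":{"np":19},"wn":[27,74,82,76]}
After op 5 (replace /km 51): {"km":51,"qzw":{"np":19},"wn":[27,74,82,76]}
After op 6 (replace /km 51): {"km":51,"qzw":{"np":19},"wn":[27,74,82,76]}
After op 7 (add /wn/3 17): {"km":51,"qzw":{"np":19},"wn":[27,74,82,17,76]}
After op 8 (add /qzw/me 62): {"km":51,"qzw":{"me":62,"np":19},"wn":[27,74,82,17,76]}
After op 9 (replace /qzw/np 61): {"km":51,"qzw":{"me":62,"np":61},"wn":[27,74,82,17,76]}
After op 10 (replace /wn/3 91): {"km":51,"qzw":{"me":62,"np":61},"wn":[27,74,82,91,76]}
After op 11 (remove /qzw/np): {"km":51,"qzw":{"me":62},"wn":[27,74,82,91,76]}
After op 12 (replace /km 70): {"km":70,"qzw":{"me":62},"wn":[27,74,82,91,76]}
After op 13 (add /qzw/rh 9): {"km":70,"qzw":{"me":62,"rh":9},"wn":[27,74,82,91,76]}
Value at /wn/3: 91

Answer: 91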